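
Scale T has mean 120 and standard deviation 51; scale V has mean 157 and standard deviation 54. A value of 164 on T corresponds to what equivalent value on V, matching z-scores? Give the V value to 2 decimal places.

z = (164 − 120)/51 ≈ 0.8627.
V = 157 + z·54 = 157 + (164 − 120)·54/51 ≈ 203.59.

V = 203.59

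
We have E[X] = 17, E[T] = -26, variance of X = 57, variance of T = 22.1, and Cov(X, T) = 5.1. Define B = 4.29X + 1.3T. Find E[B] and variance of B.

E[B] = 4.29·E[X] + 1.3·E[T] = 4.29·17 + 1.3·(-26) = 39.13.
variance of B = a²·variance of X + b²·variance of T + 2ab·Cov(X, T) with a = 4.29, b = 1.3.
= 4.29²·57 + 1.3²·22.1 + 2·4.29·1.3·5.1
= 1049.0337 + 37.349 + 56.8854 = 1143.2681.

E[B] = 39.13, variance of B = 1143.2681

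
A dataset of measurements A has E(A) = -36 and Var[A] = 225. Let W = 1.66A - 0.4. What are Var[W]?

Var[W] = 620.01

W = 1.66A - 0.4 is linear with a = 1.66, b = -0.4.
Var[W] = a²·Var[A] = 1.66²·225 = 620.01 (the additive constant -0.4 does not affect variance).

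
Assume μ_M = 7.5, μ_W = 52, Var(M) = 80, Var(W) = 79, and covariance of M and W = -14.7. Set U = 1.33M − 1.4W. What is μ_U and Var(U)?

μ_U = -62.825, Var(U) = 351.0948

μ_U = 1.33·μ_M + (-1.4)·μ_W = 1.33·7.5 + (-1.4)·52 = -62.825.
Var(U) = a²·Var(M) + b²·Var(W) + 2ab·covariance of M and W with a = 1.33, b = -1.4.
= 1.33²·80 + (-1.4)²·79 + 2·1.33·(-1.4)·(-14.7)
= 141.512 + 154.84 + 54.7428 = 351.0948.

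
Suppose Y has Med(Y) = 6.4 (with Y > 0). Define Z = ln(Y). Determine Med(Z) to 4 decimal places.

Med(Z) = 1.8563

ln(Y) is monotone on this domain, so Med(Z) = ln(6.4) ≈ 1.8563.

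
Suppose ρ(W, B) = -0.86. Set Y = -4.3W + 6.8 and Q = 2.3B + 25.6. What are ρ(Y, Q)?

Linear rescalings preserve |correlation|; the slopes -4.3 and 2.3 have opposite signs, so the correlation flips sign: ρ(Y, Q) = −ρ(W, B) = 0.86.

ρ(Y, Q) = 0.86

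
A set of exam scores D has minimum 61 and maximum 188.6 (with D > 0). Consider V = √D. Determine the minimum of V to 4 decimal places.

√D is increasing on this domain, so min(V) comes from min(D) = 61: min(V) = √(61) ≈ 7.8102.

min(V) = 7.8102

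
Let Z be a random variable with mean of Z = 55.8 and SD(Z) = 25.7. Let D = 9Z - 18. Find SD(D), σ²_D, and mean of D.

SD(D) = 231.3, σ²_D = 53499.69, mean of D = 484.2

D = 9Z - 18 is linear with a = 9, b = -18.
SD(D) = |a|·SD(Z) = |9|·25.7 = 231.3.
σ²_Z = 25.7² = 660.49.
σ²_D = a²·σ²_Z = 9²·660.49 = 53499.69 (the additive constant -18 does not affect variance).
mean of D = a·mean of Z + b = 9·55.8 + (-18) = 484.2.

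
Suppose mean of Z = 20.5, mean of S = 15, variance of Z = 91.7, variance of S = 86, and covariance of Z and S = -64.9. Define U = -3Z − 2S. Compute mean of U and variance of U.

mean of U = -91.5, variance of U = 390.5

mean of U = (-3)·mean of Z + (-2)·mean of S = (-3)·20.5 + (-2)·15 = -91.5.
variance of U = a²·variance of Z + b²·variance of S + 2ab·covariance of Z and S with a = -3, b = -2.
= (-3)²·91.7 + (-2)²·86 + 2·(-3)·(-2)·(-64.9)
= 825.3 + 344 + (-778.8) = 390.5.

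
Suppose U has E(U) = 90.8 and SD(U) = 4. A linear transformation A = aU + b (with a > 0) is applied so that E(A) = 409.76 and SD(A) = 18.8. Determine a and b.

a = 4.7, b = -17

SD(A) = a·SD(U) (a > 0), so a = 18.8/4 = 4.7.
E(A) = a·E(U) + b, so b = 409.76 − 4.7·90.8 = -17.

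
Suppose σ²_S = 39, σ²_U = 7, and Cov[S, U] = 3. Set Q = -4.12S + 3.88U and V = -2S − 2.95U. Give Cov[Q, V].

Cov[Q, V] = 254.42

By bilinearity, Cov[Q, V] = ac·σ²_S + bd·σ²_U + (ad+bc)·Cov[S, U], with a=-4.12, b=3.88, c=-2, d=-2.95.
ac·σ²_S = (-4.12)·(-2)·39 = 321.36
bd·σ²_U = 3.88·(-2.95)·7 = -80.122
(ad+bc)·Cov[S, U] = (4.394)·3 = 13.182
Cov[Q, V] = 321.36 + (-80.122) + 13.182 = 254.42.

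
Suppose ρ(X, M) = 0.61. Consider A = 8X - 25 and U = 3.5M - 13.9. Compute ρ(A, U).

Linear rescalings preserve correlation up to sign; here the slopes 8 and 3.5 have the same sign, so ρ(A, U) = ρ(X, M) = 0.61.

ρ(A, U) = 0.61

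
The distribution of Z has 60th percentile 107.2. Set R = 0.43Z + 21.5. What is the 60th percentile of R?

60th percentile of R = 67.596

Since a = 0.43 > 0 the transformation is increasing, so the 60th percentile of R = a·(P_{60} of Z) + b = 0.43·107.2 + 21.5 = 67.596.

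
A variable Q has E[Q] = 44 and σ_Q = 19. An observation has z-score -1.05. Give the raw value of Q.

Q = E[Q] + z·σ_Q = 44 + (-1.05)·19 = 24.05.

Q = 24.05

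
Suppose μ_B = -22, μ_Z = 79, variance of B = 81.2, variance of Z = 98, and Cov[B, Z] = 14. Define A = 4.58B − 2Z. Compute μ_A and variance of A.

μ_A = -258.76, variance of A = 1838.80368

μ_A = 4.58·μ_B + (-2)·μ_Z = 4.58·(-22) + (-2)·79 = -258.76.
variance of A = a²·variance of B + b²·variance of Z + 2ab·Cov[B, Z] with a = 4.58, b = -2.
= 4.58²·81.2 + (-2)²·98 + 2·4.58·(-2)·14
= 1703.28368 + 392 + (-256.48) = 1838.80368.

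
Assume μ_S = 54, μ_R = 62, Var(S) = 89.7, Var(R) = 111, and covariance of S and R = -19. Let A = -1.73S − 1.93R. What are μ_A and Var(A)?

μ_A = (-1.73)·μ_S + (-1.93)·μ_R = (-1.73)·54 + (-1.93)·62 = -213.08.
Var(A) = a²·Var(S) + b²·Var(R) + 2ab·covariance of S and R with a = -1.73, b = -1.93.
= (-1.73)²·89.7 + (-1.93)²·111 + 2·(-1.73)·(-1.93)·(-19)
= 268.46313 + 413.4639 + (-126.8782) = 555.04883.

μ_A = -213.08, Var(A) = 555.04883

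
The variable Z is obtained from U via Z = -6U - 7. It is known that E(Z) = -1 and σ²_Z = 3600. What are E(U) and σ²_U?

E(U) = -1, σ²_U = 100

From Z = -6U - 7: E(Z) = a·E(U) + b, so E(U) = (E(Z) − b)/a = (-1 − (-7))/(-6) = -1.
σ²_Z = a²·σ²_U, so σ²_U = 3600/(-6)² = 100.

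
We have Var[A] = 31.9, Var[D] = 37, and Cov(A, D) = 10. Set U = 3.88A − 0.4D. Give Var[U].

Var[U] = 455.11536

Var[U] = a²·Var[A] + b²·Var[D] + 2ab·Cov(A, D) with a = 3.88, b = -0.4.
= 3.88²·31.9 + (-0.4)²·37 + 2·3.88·(-0.4)·10
= 480.23536 + 5.92 + (-31.04) = 455.11536.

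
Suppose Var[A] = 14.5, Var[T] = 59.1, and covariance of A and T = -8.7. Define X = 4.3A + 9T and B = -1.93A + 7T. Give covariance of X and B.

By bilinearity, covariance of X and B = ac·Var[A] + bd·Var[T] + (ad+bc)·covariance of A and T, with a=4.3, b=9, c=-1.93, d=7.
ac·Var[A] = 4.3·(-1.93)·14.5 = -120.3355
bd·Var[T] = 9·7·59.1 = 3723.3
(ad+bc)·covariance of A and T = (12.73)·(-8.7) = -110.751
covariance of X and B = -120.3355 + 3723.3 + (-110.751) = 3492.2135.

covariance of X and B = 3492.2135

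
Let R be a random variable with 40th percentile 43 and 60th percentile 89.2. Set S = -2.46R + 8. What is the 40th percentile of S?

40th percentile of S = -211.432

Since a = -2.46 < 0 the transformation is decreasing, reversing order: the 40th percentile of S corresponds to the 60th percentile of R.
So P_{40}(S) = a·P_{60}(R) + b = (-2.46)·89.2 + 8 = -211.432.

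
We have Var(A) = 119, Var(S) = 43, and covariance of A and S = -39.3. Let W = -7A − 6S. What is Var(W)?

Var(W) = 4077.8

Var(W) = a²·Var(A) + b²·Var(S) + 2ab·covariance of A and S with a = -7, b = -6.
= (-7)²·119 + (-6)²·43 + 2·(-7)·(-6)·(-39.3)
= 5831 + 1548 + (-3301.2) = 4077.8.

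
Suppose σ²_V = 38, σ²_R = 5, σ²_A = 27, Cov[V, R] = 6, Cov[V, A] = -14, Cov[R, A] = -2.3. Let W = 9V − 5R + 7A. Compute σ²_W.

σ²_W = 2383

σ²_W = a²·σ²_V + b²·σ²_R + c²·σ²_A + 2ab·Cov[V, R] + 2ac·Cov[V, A] + 2bc·Cov[R, A], with a = 9, b = -5, c = 7.
= 3078 + 125 + 1323 + (-540) + (-1764) + 161
= 2383.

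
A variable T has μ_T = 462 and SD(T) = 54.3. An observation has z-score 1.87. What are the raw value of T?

T = 563.541

T = μ_T + z·SD(T) = 462 + 1.87·54.3 = 563.541.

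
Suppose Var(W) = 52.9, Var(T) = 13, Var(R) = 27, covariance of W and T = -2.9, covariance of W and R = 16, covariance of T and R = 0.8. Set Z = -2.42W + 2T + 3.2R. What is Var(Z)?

Var(Z) = a²·Var(W) + b²·Var(T) + c²·Var(R) + 2ab·covariance of W and T + 2ac·covariance of W and R + 2bc·covariance of T and R, with a = -2.42, b = 2, c = 3.2.
= 309.80356 + 52 + 276.48 + 28.072 + (-247.808) + 10.24
= 428.78756.

Var(Z) = 428.78756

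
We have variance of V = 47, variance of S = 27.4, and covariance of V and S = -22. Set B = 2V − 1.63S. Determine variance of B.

variance of B = 404.23906

variance of B = a²·variance of V + b²·variance of S + 2ab·covariance of V and S with a = 2, b = -1.63.
= 2²·47 + (-1.63)²·27.4 + 2·2·(-1.63)·(-22)
= 188 + 72.79906 + 143.44 = 404.23906.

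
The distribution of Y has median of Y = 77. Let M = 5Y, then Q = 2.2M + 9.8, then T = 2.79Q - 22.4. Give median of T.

median of T = 2368.072

median of M = 5·77 = 385.
median of Q = 2.2·385 + 9.8 = 856.8.
median of T = 2.79·856.8 + (-22.4) = 2368.072.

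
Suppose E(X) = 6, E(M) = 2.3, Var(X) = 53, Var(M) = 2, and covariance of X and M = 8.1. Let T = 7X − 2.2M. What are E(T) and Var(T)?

E(T) = 7·E(X) + (-2.2)·E(M) = 7·6 + (-2.2)·2.3 = 36.94.
Var(T) = a²·Var(X) + b²·Var(M) + 2ab·covariance of X and M with a = 7, b = -2.2.
= 7²·53 + (-2.2)²·2 + 2·7·(-2.2)·8.1
= 2597 + 9.68 + (-249.48) = 2357.2.

E(T) = 36.94, Var(T) = 2357.2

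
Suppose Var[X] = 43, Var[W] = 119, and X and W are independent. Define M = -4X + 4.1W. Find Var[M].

Var[M] = 2688.39

Var[M] = a²·Var[X] + b²·Var[W] + 2ab·Cov[X, W] with a = -4, b = 4.1.
Independence gives Cov[X, W] = 0.
= (-4)²·43 + 4.1²·119 + 2·(-4)·4.1·0
= 688 + 2000.39 + 0 = 2688.39.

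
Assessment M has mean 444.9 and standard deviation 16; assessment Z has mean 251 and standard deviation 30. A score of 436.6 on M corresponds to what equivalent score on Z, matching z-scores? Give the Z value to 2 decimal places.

Z = 235.44

z = (436.6 − 444.9)/16 ≈ -0.5188.
Z = 251 + z·30 = 251 + (436.6 − 444.9)·30/16 ≈ 235.44.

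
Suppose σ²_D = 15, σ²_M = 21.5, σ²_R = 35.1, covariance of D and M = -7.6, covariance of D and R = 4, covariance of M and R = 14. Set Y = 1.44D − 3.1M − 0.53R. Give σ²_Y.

σ²_Y = 355.32979

σ²_Y = a²·σ²_D + b²·σ²_M + c²·σ²_R + 2ab·covariance of D and M + 2ac·covariance of D and R + 2bc·covariance of M and R, with a = 1.44, b = -3.1, c = -0.53.
= 31.104 + 206.615 + 9.85959 + 67.8528 + (-6.1056) + 46.004
= 355.32979.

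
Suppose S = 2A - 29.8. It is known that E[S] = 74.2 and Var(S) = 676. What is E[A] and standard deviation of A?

From S = 2A - 29.8: E[S] = a·E[A] + b, so E[A] = (E[S] − b)/a = (74.2 − (-29.8))/2 = 52.
standard deviation of S = √676 = 26.
standard deviation of S = |a|·standard deviation of A, so standard deviation of A = 26/|2| = 13.

E[A] = 52, standard deviation of A = 13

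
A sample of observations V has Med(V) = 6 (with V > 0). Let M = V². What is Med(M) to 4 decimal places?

Med(M) = 36

V² is monotone on this domain, so Med(M) = square(6) = 36.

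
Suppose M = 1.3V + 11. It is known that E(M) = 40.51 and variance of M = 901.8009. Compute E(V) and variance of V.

From M = 1.3V + 11: E(M) = a·E(V) + b, so E(V) = (E(M) − b)/a = (40.51 − 11)/1.3 = 22.7.
variance of M = a²·variance of V, so variance of V = 901.8009/1.3² = 533.61.

E(V) = 22.7, variance of V = 533.61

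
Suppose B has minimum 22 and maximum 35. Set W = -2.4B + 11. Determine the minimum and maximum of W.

a = -2.4 < 0, so order reverses: min(W) = a·max(B)+b = (-2.4)·35 + 11 = -73; max(W) = a·min(B)+b = (-2.4)·22 + 11 = -41.8.

min(W) = -73, max(W) = -41.8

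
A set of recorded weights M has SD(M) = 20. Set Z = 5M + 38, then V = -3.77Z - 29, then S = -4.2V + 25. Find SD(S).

SD(Z) = |5|·20 = 100.
SD(V) = |-3.77|·100 = 377.
SD(S) = |-4.2|·377 = 1583.4.

SD(S) = 1583.4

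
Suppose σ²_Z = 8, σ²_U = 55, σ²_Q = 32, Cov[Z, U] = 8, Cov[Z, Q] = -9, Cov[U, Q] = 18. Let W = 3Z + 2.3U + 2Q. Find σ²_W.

σ²_W = 658.95

σ²_W = a²·σ²_Z + b²·σ²_U + c²·σ²_Q + 2ab·Cov[Z, U] + 2ac·Cov[Z, Q] + 2bc·Cov[U, Q], with a = 3, b = 2.3, c = 2.
= 72 + 290.95 + 128 + 110.4 + (-108) + 165.6
= 658.95.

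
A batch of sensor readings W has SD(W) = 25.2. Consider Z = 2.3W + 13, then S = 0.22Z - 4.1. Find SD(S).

SD(Z) = |2.3|·25.2 = 57.96.
SD(S) = |0.22|·57.96 = 12.7512.

SD(S) = 12.7512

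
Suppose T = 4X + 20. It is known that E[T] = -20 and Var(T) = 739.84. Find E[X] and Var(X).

From T = 4X + 20: E[T] = a·E[X] + b, so E[X] = (E[T] − b)/a = (-20 − 20)/4 = -10.
Var(T) = a²·Var(X), so Var(X) = 739.84/4² = 46.24.

E[X] = -10, Var(X) = 46.24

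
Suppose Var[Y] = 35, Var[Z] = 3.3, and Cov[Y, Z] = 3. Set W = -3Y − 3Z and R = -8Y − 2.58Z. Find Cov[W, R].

Cov[W, R] = 960.762

By bilinearity, Cov[W, R] = ac·Var[Y] + bd·Var[Z] + (ad+bc)·Cov[Y, Z], with a=-3, b=-3, c=-8, d=-2.58.
ac·Var[Y] = (-3)·(-8)·35 = 840
bd·Var[Z] = (-3)·(-2.58)·3.3 = 25.542
(ad+bc)·Cov[Y, Z] = (31.74)·3 = 95.22
Cov[W, R] = 840 + 25.542 + 95.22 = 960.762.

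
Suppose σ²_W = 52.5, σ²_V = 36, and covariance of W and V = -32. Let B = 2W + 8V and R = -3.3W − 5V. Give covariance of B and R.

By bilinearity, covariance of B and R = ac·σ²_W + bd·σ²_V + (ad+bc)·covariance of W and V, with a=2, b=8, c=-3.3, d=-5.
ac·σ²_W = 2·(-3.3)·52.5 = -346.5
bd·σ²_V = 8·(-5)·36 = -1440
(ad+bc)·covariance of W and V = (-36.4)·(-32) = 1164.8
covariance of B and R = -346.5 + (-1440) + 1164.8 = -621.7.

covariance of B and R = -621.7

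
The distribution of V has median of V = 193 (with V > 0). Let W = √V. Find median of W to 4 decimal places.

√V is monotone on this domain, so median of W = √(193) ≈ 13.8924.

median of W = 13.8924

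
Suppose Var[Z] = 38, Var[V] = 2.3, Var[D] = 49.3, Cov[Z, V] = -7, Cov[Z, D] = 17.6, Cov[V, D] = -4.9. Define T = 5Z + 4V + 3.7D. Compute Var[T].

Var[T] = a²·Var[Z] + b²·Var[V] + c²·Var[D] + 2ab·Cov[Z, V] + 2ac·Cov[Z, D] + 2bc·Cov[V, D], with a = 5, b = 4, c = 3.7.
= 950 + 36.8 + 674.917 + (-280) + 651.2 + (-145.04)
= 1887.877.

Var[T] = 1887.877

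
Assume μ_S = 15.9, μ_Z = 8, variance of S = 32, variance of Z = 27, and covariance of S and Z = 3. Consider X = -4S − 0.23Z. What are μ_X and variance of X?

μ_X = -65.44, variance of X = 518.9483

μ_X = (-4)·μ_S + (-0.23)·μ_Z = (-4)·15.9 + (-0.23)·8 = -65.44.
variance of X = a²·variance of S + b²·variance of Z + 2ab·covariance of S and Z with a = -4, b = -0.23.
= (-4)²·32 + (-0.23)²·27 + 2·(-4)·(-0.23)·3
= 512 + 1.4283 + 5.52 = 518.9483.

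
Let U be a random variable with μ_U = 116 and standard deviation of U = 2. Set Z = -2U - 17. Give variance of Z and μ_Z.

Z = -2U - 17 is linear with a = -2, b = -17.
variance of U = 2² = 4.
variance of Z = a²·variance of U = (-2)²·4 = 16 (the additive constant -17 does not affect variance).
μ_Z = a·μ_U + b = (-2)·116 + (-17) = -249.

variance of Z = 16, μ_Z = -249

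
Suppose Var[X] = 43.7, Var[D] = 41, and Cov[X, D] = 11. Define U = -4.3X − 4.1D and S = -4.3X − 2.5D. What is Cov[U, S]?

By bilinearity, Cov[U, S] = ac·Var[X] + bd·Var[D] + (ad+bc)·Cov[X, D], with a=-4.3, b=-4.1, c=-4.3, d=-2.5.
ac·Var[X] = (-4.3)·(-4.3)·43.7 = 808.013
bd·Var[D] = (-4.1)·(-2.5)·41 = 420.25
(ad+bc)·Cov[X, D] = (28.38)·11 = 312.18
Cov[U, S] = 808.013 + 420.25 + 312.18 = 1540.443.

Cov[U, S] = 1540.443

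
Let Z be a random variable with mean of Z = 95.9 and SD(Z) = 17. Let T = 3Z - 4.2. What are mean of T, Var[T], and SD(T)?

T = 3Z - 4.2 is linear with a = 3, b = -4.2.
mean of T = a·mean of Z + b = 3·95.9 + (-4.2) = 283.5.
Var[Z] = 17² = 289.
Var[T] = a²·Var[Z] = 3²·289 = 2601 (the additive constant -4.2 does not affect variance).
SD(T) = |a|·SD(Z) = |3|·17 = 51.

mean of T = 283.5, Var[T] = 2601, SD(T) = 51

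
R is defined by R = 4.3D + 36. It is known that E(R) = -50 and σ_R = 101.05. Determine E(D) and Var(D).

From R = 4.3D + 36: E(R) = a·E(D) + b, so E(D) = (E(R) − b)/a = (-50 − 36)/4.3 = -20.
Var(R) = 101.05² = 10211.1025.
Var(R) = a²·Var(D), so Var(D) = 10211.1025/4.3² = 552.25.

E(D) = -20, Var(D) = 552.25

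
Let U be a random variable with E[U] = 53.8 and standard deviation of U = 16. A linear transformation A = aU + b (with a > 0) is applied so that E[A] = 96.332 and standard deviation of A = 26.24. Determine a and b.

a = 1.64, b = 8.1

standard deviation of A = a·standard deviation of U (a > 0), so a = 26.24/16 = 1.64.
E[A] = a·E[U] + b, so b = 96.332 − 1.64·53.8 = 8.1.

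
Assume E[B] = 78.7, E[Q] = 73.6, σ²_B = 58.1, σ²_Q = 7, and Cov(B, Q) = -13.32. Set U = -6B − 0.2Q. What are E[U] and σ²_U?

E[U] = (-6)·E[B] + (-0.2)·E[Q] = (-6)·78.7 + (-0.2)·73.6 = -486.92.
σ²_U = a²·σ²_B + b²·σ²_Q + 2ab·Cov(B, Q) with a = -6, b = -0.2.
= (-6)²·58.1 + (-0.2)²·7 + 2·(-6)·(-0.2)·(-13.32)
= 2091.6 + 0.28 + (-31.968) = 2059.912.

E[U] = -486.92, σ²_U = 2059.912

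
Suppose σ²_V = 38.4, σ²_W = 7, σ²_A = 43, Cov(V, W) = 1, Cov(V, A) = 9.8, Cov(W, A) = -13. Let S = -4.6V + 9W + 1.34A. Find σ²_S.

σ²_S = 939.5804

σ²_S = a²·σ²_V + b²·σ²_W + c²·σ²_A + 2ab·Cov(V, W) + 2ac·Cov(V, A) + 2bc·Cov(W, A), with a = -4.6, b = 9, c = 1.34.
= 812.544 + 567 + 77.2108 + (-82.8) + (-120.8144) + (-313.56)
= 939.5804.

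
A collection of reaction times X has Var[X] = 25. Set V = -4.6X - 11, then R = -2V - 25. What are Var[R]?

Var[V] = (-4.6)²·25 = 529.
Var[R] = (-2)²·529 = 2116.

Var[R] = 2116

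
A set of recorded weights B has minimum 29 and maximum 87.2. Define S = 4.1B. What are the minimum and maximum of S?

a = 4.1 > 0, so min(S) = a·min(B)+b = 4.1·29 = 118.9 and max(S) = 4.1·87.2 = 357.52.

min(S) = 118.9, max(S) = 357.52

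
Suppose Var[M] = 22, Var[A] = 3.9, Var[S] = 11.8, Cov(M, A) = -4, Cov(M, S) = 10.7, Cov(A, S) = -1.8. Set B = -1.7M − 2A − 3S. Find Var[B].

Var[B] = 245.72

Var[B] = a²·Var[M] + b²·Var[A] + c²·Var[S] + 2ab·Cov(M, A) + 2ac·Cov(M, S) + 2bc·Cov(A, S), with a = -1.7, b = -2, c = -3.
= 63.58 + 15.6 + 106.2 + (-27.2) + 109.14 + (-21.6)
= 245.72.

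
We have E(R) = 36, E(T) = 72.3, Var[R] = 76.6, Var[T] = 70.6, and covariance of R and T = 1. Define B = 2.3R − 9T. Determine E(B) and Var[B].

E(B) = 2.3·E(R) + (-9)·E(T) = 2.3·36 + (-9)·72.3 = -567.9.
Var[B] = a²·Var[R] + b²·Var[T] + 2ab·covariance of R and T with a = 2.3, b = -9.
= 2.3²·76.6 + (-9)²·70.6 + 2·2.3·(-9)·1
= 405.214 + 5718.6 + (-41.4) = 6082.414.

E(B) = -567.9, Var[B] = 6082.414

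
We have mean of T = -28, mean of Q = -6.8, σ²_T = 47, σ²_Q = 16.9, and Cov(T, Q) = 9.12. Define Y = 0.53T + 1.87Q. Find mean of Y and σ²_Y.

mean of Y = 0.53·mean of T + 1.87·mean of Q = 0.53·(-28) + 1.87·(-6.8) = -27.556.
σ²_Y = a²·σ²_T + b²·σ²_Q + 2ab·Cov(T, Q) with a = 0.53, b = 1.87.
= 0.53²·47 + 1.87²·16.9 + 2·0.53·1.87·9.12
= 13.2023 + 59.09761 + 18.077664 = 90.377574.

mean of Y = -27.556, σ²_Y = 90.377574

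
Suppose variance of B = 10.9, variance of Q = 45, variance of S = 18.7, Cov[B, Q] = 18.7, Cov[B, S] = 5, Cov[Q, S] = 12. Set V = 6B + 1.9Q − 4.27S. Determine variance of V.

variance of V = a²·variance of B + b²·variance of Q + c²·variance of S + 2ab·Cov[B, Q] + 2ac·Cov[B, S] + 2bc·Cov[Q, S], with a = 6, b = 1.9, c = -4.27.
= 392.4 + 162.45 + 340.95523 + 426.36 + (-256.2) + (-194.712)
= 871.25323.

variance of V = 871.25323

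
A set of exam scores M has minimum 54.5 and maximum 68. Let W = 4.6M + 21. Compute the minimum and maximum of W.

min(W) = 271.7, max(W) = 333.8

a = 4.6 > 0, so min(W) = a·min(M)+b = 4.6·54.5 + 21 = 271.7 and max(W) = 4.6·68 + 21 = 333.8.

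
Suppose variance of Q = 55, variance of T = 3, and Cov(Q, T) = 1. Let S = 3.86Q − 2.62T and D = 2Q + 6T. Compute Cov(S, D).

Cov(S, D) = 395.36

By bilinearity, Cov(S, D) = ac·variance of Q + bd·variance of T + (ad+bc)·Cov(Q, T), with a=3.86, b=-2.62, c=2, d=6.
ac·variance of Q = 3.86·2·55 = 424.6
bd·variance of T = (-2.62)·6·3 = -47.16
(ad+bc)·Cov(Q, T) = (17.92)·1 = 17.92
Cov(S, D) = 424.6 + (-47.16) + 17.92 = 395.36.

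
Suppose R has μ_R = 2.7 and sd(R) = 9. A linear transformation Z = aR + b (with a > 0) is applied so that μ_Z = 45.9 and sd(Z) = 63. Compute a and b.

a = 7, b = 27

sd(Z) = a·sd(R) (a > 0), so a = 63/9 = 7.
μ_Z = a·μ_R + b, so b = 45.9 − 7·2.7 = 27.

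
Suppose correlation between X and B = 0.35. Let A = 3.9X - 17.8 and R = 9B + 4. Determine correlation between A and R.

Linear rescalings preserve correlation up to sign; here the slopes 3.9 and 9 have the same sign, so correlation between A and R = correlation between X and B = 0.35.

correlation between A and R = 0.35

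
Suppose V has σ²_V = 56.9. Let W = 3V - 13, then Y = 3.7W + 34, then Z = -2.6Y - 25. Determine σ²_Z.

σ²_W = 3²·56.9 = 512.1.
σ²_Y = 3.7²·512.1 = 7010.649.
σ²_Z = (-2.6)²·7010.649 = 47391.98724.

σ²_Z = 47391.98724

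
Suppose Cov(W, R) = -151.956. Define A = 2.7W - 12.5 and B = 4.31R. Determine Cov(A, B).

Cov(A, B) = -1768.311972

Cov(A, B) = a·c·Cov(W, R) = 2.7·4.31·(-151.956) = -1768.311972. Additive constants drop out.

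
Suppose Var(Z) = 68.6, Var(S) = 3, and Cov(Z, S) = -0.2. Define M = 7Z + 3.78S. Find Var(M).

Var(M) = 3393.6812

Var(M) = a²·Var(Z) + b²·Var(S) + 2ab·Cov(Z, S) with a = 7, b = 3.78.
= 7²·68.6 + 3.78²·3 + 2·7·3.78·(-0.2)
= 3361.4 + 42.8652 + (-10.584) = 3393.6812.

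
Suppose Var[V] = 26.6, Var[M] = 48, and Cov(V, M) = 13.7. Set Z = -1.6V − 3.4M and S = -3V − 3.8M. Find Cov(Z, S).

By bilinearity, Cov(Z, S) = ac·Var[V] + bd·Var[M] + (ad+bc)·Cov(V, M), with a=-1.6, b=-3.4, c=-3, d=-3.8.
ac·Var[V] = (-1.6)·(-3)·26.6 = 127.68
bd·Var[M] = (-3.4)·(-3.8)·48 = 620.16
(ad+bc)·Cov(V, M) = (16.28)·13.7 = 223.036
Cov(Z, S) = 127.68 + 620.16 + 223.036 = 970.876.

Cov(Z, S) = 970.876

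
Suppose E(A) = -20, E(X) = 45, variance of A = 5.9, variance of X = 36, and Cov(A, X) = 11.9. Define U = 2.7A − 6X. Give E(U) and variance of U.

E(U) = -324, variance of U = 953.451

E(U) = 2.7·E(A) + (-6)·E(X) = 2.7·(-20) + (-6)·45 = -324.
variance of U = a²·variance of A + b²·variance of X + 2ab·Cov(A, X) with a = 2.7, b = -6.
= 2.7²·5.9 + (-6)²·36 + 2·2.7·(-6)·11.9
= 43.011 + 1296 + (-385.56) = 953.451.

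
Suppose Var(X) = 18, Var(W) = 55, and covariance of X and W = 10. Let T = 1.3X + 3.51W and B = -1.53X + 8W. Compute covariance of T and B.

By bilinearity, covariance of T and B = ac·Var(X) + bd·Var(W) + (ad+bc)·covariance of X and W, with a=1.3, b=3.51, c=-1.53, d=8.
ac·Var(X) = 1.3·(-1.53)·18 = -35.802
bd·Var(W) = 3.51·8·55 = 1544.4
(ad+bc)·covariance of X and W = (5.0297)·10 = 50.297
covariance of T and B = -35.802 + 1544.4 + 50.297 = 1558.895.

covariance of T and B = 1558.895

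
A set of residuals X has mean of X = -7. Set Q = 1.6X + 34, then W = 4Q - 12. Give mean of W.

mean of Q = 1.6·(-7) + 34 = 22.8.
mean of W = 4·22.8 + (-12) = 79.2.

mean of W = 79.2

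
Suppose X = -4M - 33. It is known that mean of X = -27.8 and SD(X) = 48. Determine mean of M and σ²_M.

From X = -4M - 33: mean of X = a·mean of M + b, so mean of M = (mean of X − b)/a = (-27.8 − (-33))/(-4) = -1.3.
σ²_X = 48² = 2304.
σ²_X = a²·σ²_M, so σ²_M = 2304/(-4)² = 144.

mean of M = -1.3, σ²_M = 144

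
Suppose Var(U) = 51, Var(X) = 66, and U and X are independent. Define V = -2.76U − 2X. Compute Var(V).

Var(V) = 652.4976

Var(V) = a²·Var(U) + b²·Var(X) + 2ab·Cov(U, X) with a = -2.76, b = -2.
Independence gives Cov(U, X) = 0.
= (-2.76)²·51 + (-2)²·66 + 2·(-2.76)·(-2)·0
= 388.4976 + 264 + 0 = 652.4976.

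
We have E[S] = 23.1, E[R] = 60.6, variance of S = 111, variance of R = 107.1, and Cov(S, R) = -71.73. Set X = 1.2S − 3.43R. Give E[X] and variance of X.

E[X] = -180.138, variance of X = 2010.34215

E[X] = 1.2·E[S] + (-3.43)·E[R] = 1.2·23.1 + (-3.43)·60.6 = -180.138.
variance of X = a²·variance of S + b²·variance of R + 2ab·Cov(S, R) with a = 1.2, b = -3.43.
= 1.2²·111 + (-3.43)²·107.1 + 2·1.2·(-3.43)·(-71.73)
= 159.84 + 1260.02079 + 590.48136 = 2010.34215.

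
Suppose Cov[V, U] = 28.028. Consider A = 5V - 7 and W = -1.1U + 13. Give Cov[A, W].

Cov[A, W] = a·c·Cov[V, U] = 5·(-1.1)·28.028 = -154.154. Additive constants drop out.

Cov[A, W] = -154.154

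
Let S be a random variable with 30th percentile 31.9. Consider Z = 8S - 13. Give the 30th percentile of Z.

30th percentile of Z = 242.2

Since a = 8 > 0 the transformation is increasing, so the 30th percentile of Z = a·(P_{30} of S) + b = 8·31.9 + (-13) = 242.2.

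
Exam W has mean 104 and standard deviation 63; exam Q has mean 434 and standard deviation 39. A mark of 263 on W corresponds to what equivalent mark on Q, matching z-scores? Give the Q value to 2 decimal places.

z = (263 − 104)/63 ≈ 2.5238.
Q = 434 + z·39 = 434 + (263 − 104)·39/63 ≈ 532.43.

Q = 532.43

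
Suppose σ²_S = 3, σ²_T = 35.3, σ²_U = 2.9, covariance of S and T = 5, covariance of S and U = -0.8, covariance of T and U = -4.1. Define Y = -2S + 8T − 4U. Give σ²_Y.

σ²_Y = 2407.2

σ²_Y = a²·σ²_S + b²·σ²_T + c²·σ²_U + 2ab·covariance of S and T + 2ac·covariance of S and U + 2bc·covariance of T and U, with a = -2, b = 8, c = -4.
= 12 + 2259.2 + 46.4 + (-160) + (-12.8) + 262.4
= 2407.2.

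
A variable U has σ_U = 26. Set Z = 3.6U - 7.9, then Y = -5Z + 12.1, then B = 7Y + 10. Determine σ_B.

σ_Z = |3.6|·26 = 93.6.
σ_Y = |-5|·93.6 = 468.
σ_B = |7|·468 = 3276.

σ_B = 3276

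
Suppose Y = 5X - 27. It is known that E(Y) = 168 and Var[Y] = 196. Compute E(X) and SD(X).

E(X) = 39, SD(X) = 2.8

From Y = 5X - 27: E(Y) = a·E(X) + b, so E(X) = (E(Y) − b)/a = (168 − (-27))/5 = 39.
SD(Y) = √196 = 14.
SD(Y) = |a|·SD(X), so SD(X) = 14/|5| = 2.8.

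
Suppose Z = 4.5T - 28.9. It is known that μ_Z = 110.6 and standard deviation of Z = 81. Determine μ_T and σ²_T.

μ_T = 31, σ²_T = 324

From Z = 4.5T - 28.9: μ_Z = a·μ_T + b, so μ_T = (μ_Z − b)/a = (110.6 − (-28.9))/4.5 = 31.
σ²_Z = 81² = 6561.
σ²_Z = a²·σ²_T, so σ²_T = 6561/4.5² = 324.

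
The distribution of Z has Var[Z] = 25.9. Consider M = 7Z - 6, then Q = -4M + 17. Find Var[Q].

Var[Q] = 20305.6

Var[M] = 7²·25.9 = 1269.1.
Var[Q] = (-4)²·1269.1 = 20305.6.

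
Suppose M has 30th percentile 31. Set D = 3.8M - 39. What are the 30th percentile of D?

Since a = 3.8 > 0 the transformation is increasing, so the 30th percentile of D = a·(P_{30} of M) + b = 3.8·31 + (-39) = 78.8.

30th percentile of D = 78.8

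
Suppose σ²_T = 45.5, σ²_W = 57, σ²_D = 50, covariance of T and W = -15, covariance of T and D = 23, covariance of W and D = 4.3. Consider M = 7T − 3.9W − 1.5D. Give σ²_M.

σ²_M = 3595.28

σ²_M = a²·σ²_T + b²·σ²_W + c²·σ²_D + 2ab·covariance of T and W + 2ac·covariance of T and D + 2bc·covariance of W and D, with a = 7, b = -3.9, c = -1.5.
= 2229.5 + 866.97 + 112.5 + 819 + (-483) + 50.31
= 3595.28.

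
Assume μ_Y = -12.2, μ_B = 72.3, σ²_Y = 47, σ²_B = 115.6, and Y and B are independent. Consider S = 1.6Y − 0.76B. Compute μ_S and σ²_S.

μ_S = 1.6·μ_Y + (-0.76)·μ_B = 1.6·(-12.2) + (-0.76)·72.3 = -74.468.
σ²_S = a²·σ²_Y + b²·σ²_B + 2ab·Cov[Y, B] with a = 1.6, b = -0.76.
Independence gives Cov[Y, B] = 0.
= 1.6²·47 + (-0.76)²·115.6 + 2·1.6·(-0.76)·0
= 120.32 + 66.77056 + 0 = 187.09056.

μ_S = -74.468, σ²_S = 187.09056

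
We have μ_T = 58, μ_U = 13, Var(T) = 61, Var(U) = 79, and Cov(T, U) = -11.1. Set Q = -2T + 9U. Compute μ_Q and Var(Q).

μ_Q = 1, Var(Q) = 7042.6

μ_Q = (-2)·μ_T + 9·μ_U = (-2)·58 + 9·13 = 1.
Var(Q) = a²·Var(T) + b²·Var(U) + 2ab·Cov(T, U) with a = -2, b = 9.
= (-2)²·61 + 9²·79 + 2·(-2)·9·(-11.1)
= 244 + 6399 + 399.6 = 7042.6.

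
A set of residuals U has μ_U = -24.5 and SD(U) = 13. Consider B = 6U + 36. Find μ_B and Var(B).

μ_B = -111, Var(B) = 6084

B = 6U + 36 is linear with a = 6, b = 36.
μ_B = a·μ_U + b = 6·(-24.5) + 36 = -111.
Var(U) = 13² = 169.
Var(B) = a²·Var(U) = 6²·169 = 6084 (the additive constant 36 does not affect variance).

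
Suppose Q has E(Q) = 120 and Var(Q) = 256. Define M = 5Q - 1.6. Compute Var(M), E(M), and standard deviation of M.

M = 5Q - 1.6 is linear with a = 5, b = -1.6.
Var(M) = a²·Var(Q) = 5²·256 = 6400 (the additive constant -1.6 does not affect variance).
E(M) = a·E(Q) + b = 5·120 + (-1.6) = 598.4.
standard deviation of Q = √256 = 16.
standard deviation of M = |a|·standard deviation of Q = |5|·16 = 80.

Var(M) = 6400, E(M) = 598.4, standard deviation of M = 80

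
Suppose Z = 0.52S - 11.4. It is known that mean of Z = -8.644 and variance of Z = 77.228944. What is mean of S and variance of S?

mean of S = 5.3, variance of S = 285.61

From Z = 0.52S - 11.4: mean of Z = a·mean of S + b, so mean of S = (mean of Z − b)/a = (-8.644 − (-11.4))/0.52 = 5.3.
variance of Z = a²·variance of S, so variance of S = 77.228944/0.52² = 285.61.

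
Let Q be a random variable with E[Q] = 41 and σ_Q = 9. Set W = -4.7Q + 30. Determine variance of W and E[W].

variance of W = 1789.29, E[W] = -162.7

W = -4.7Q + 30 is linear with a = -4.7, b = 30.
variance of Q = 9² = 81.
variance of W = a²·variance of Q = (-4.7)²·81 = 1789.29 (the additive constant 30 does not affect variance).
E[W] = a·E[Q] + b = (-4.7)·41 + 30 = -162.7.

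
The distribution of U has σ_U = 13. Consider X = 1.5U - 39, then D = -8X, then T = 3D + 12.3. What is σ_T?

σ_T = 468

σ_X = |1.5|·13 = 19.5.
σ_D = |-8|·19.5 = 156.
σ_T = |3|·156 = 468.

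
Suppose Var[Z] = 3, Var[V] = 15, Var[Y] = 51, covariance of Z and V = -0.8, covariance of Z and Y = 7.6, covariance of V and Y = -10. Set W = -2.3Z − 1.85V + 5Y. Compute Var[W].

Var[W] = 1345.5995

Var[W] = a²·Var[Z] + b²·Var[V] + c²·Var[Y] + 2ab·covariance of Z and V + 2ac·covariance of Z and Y + 2bc·covariance of V and Y, with a = -2.3, b = -1.85, c = 5.
= 15.87 + 51.3375 + 1275 + (-6.808) + (-174.8) + 185
= 1345.5995.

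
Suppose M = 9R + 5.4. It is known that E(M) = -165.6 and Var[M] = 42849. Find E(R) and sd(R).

From M = 9R + 5.4: E(M) = a·E(R) + b, so E(R) = (E(M) − b)/a = (-165.6 − 5.4)/9 = -19.
sd(M) = √42849 = 207.
sd(M) = |a|·sd(R), so sd(R) = 207/|9| = 23.

E(R) = -19, sd(R) = 23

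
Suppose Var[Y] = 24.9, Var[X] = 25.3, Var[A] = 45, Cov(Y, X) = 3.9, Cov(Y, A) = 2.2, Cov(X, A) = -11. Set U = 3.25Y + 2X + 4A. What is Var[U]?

Var[U] = 1016.10625

Var[U] = a²·Var[Y] + b²·Var[X] + c²·Var[A] + 2ab·Cov(Y, X) + 2ac·Cov(Y, A) + 2bc·Cov(X, A), with a = 3.25, b = 2, c = 4.
= 263.00625 + 101.2 + 720 + 50.7 + 57.2 + (-176)
= 1016.10625.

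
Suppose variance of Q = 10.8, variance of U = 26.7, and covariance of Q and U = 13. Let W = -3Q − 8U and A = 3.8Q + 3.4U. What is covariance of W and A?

By bilinearity, covariance of W and A = ac·variance of Q + bd·variance of U + (ad+bc)·covariance of Q and U, with a=-3, b=-8, c=3.8, d=3.4.
ac·variance of Q = (-3)·3.8·10.8 = -123.12
bd·variance of U = (-8)·3.4·26.7 = -726.24
(ad+bc)·covariance of Q and U = (-40.6)·13 = -527.8
covariance of W and A = -123.12 + (-726.24) + (-527.8) = -1377.16.

covariance of W and A = -1377.16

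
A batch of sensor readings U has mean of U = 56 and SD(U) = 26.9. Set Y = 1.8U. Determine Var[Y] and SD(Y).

Y = 1.8U is linear with a = 1.8, b = 0.
Var[U] = 26.9² = 723.61.
Var[Y] = a²·Var[U] = 1.8²·723.61 = 2344.4964.
SD(Y) = |a|·SD(U) = |1.8|·26.9 = 48.42.

Var[Y] = 2344.4964, SD(Y) = 48.42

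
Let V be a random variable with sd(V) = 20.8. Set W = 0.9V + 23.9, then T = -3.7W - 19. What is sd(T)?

sd(T) = 69.264

sd(W) = |0.9|·20.8 = 18.72.
sd(T) = |-3.7|·18.72 = 69.264.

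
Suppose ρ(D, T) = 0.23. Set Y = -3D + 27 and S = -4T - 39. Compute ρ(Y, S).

Linear rescalings preserve correlation up to sign; here the slopes -3 and -4 have the same sign, so ρ(Y, S) = ρ(D, T) = 0.23.

ρ(Y, S) = 0.23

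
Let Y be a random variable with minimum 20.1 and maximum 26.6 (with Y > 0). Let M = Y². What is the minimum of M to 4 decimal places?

Y² is increasing on this domain, so min(M) comes from min(Y) = 20.1: min(M) = square(20.1) = 404.01.

min(M) = 404.01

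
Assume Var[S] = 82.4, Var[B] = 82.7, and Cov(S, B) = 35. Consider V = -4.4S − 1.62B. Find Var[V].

Var[V] = 2311.26188

Var[V] = a²·Var[S] + b²·Var[B] + 2ab·Cov(S, B) with a = -4.4, b = -1.62.
= (-4.4)²·82.4 + (-1.62)²·82.7 + 2·(-4.4)·(-1.62)·35
= 1595.264 + 217.03788 + 498.96 = 2311.26188.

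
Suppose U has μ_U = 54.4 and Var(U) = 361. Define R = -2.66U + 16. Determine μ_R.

μ_R = -128.704

R = -2.66U + 16 is linear with a = -2.66, b = 16.
μ_R = a·μ_U + b = (-2.66)·54.4 + 16 = -128.704.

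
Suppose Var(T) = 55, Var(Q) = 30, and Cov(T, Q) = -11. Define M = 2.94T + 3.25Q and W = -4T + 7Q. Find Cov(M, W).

By bilinearity, Cov(M, W) = ac·Var(T) + bd·Var(Q) + (ad+bc)·Cov(T, Q), with a=2.94, b=3.25, c=-4, d=7.
ac·Var(T) = 2.94·(-4)·55 = -646.8
bd·Var(Q) = 3.25·7·30 = 682.5
(ad+bc)·Cov(T, Q) = (7.58)·(-11) = -83.38
Cov(M, W) = -646.8 + 682.5 + (-83.38) = -47.68.

Cov(M, W) = -47.68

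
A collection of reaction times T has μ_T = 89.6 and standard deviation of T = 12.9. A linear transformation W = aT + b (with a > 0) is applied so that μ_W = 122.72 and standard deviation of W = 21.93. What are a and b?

a = 1.7, b = -29.6

standard deviation of W = a·standard deviation of T (a > 0), so a = 21.93/12.9 = 1.7.
μ_W = a·μ_T + b, so b = 122.72 − 1.7·89.6 = -29.6.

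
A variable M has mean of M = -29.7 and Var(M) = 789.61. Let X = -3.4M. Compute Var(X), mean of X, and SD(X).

Var(X) = 9127.8916, mean of X = 100.98, SD(X) = 95.54

X = -3.4M is linear with a = -3.4, b = 0.
Var(X) = a²·Var(M) = (-3.4)²·789.61 = 9127.8916.
mean of X = a·mean of M + b = (-3.4)·(-29.7) = 100.98.
SD(M) = √789.61 = 28.1.
SD(X) = |a|·SD(M) = |-3.4|·28.1 = 95.54.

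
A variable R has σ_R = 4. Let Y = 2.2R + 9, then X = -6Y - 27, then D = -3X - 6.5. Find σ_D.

σ_Y = |2.2|·4 = 8.8.
σ_X = |-6|·8.8 = 52.8.
σ_D = |-3|·52.8 = 158.4.

σ_D = 158.4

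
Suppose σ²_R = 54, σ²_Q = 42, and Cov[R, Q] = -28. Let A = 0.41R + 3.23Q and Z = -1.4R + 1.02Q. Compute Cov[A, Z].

Cov[A, Z] = 222.2836

By bilinearity, Cov[A, Z] = ac·σ²_R + bd·σ²_Q + (ad+bc)·Cov[R, Q], with a=0.41, b=3.23, c=-1.4, d=1.02.
ac·σ²_R = 0.41·(-1.4)·54 = -30.996
bd·σ²_Q = 3.23·1.02·42 = 138.3732
(ad+bc)·Cov[R, Q] = (-4.1038)·(-28) = 114.9064
Cov[A, Z] = -30.996 + 138.3732 + 114.9064 = 222.2836.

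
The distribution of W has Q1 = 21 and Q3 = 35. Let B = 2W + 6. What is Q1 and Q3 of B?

Q1(B) = 48, Q3(B) = 76

a = 2 > 0: Q1(B) = a·Q1(W)+b = 48, Q3(B) = a·Q3(W)+b = 76.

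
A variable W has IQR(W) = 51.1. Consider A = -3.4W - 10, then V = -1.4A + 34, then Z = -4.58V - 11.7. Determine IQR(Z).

IQR(A) = |-3.4|·51.1 = 173.74.
IQR(V) = |-1.4|·173.74 = 243.236.
IQR(Z) = |-4.58|·243.236 = 1114.02088.

IQR(Z) = 1114.02088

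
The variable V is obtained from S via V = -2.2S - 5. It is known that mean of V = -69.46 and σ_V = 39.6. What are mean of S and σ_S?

mean of S = 29.3, σ_S = 18

From V = -2.2S - 5: mean of V = a·mean of S + b, so mean of S = (mean of V − b)/a = (-69.46 − (-5))/(-2.2) = 29.3.
σ_V = |a|·σ_S, so σ_S = 39.6/|-2.2| = 18.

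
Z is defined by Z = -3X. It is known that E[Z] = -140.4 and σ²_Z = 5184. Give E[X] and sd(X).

E[X] = 46.8, sd(X) = 24

From Z = -3X: E[Z] = a·E[X] + b, so E[X] = (E[Z] − b)/a = (-140.4 − 0)/(-3) = 46.8.
sd(Z) = √5184 = 72.
sd(Z) = |a|·sd(X), so sd(X) = 72/|-3| = 24.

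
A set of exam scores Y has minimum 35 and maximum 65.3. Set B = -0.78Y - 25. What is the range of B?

Range(B) = 23.634

Range of Y = 65.3 − 35 = 30.3.
Range(B) = |a|·Range(Y) = |-0.78|·30.3 = 23.634.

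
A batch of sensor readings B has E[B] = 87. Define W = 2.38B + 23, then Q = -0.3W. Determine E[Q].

E[Q] = -69.018

E[W] = 2.38·87 + 23 = 230.06.
E[Q] = (-0.3)·230.06 = -69.018.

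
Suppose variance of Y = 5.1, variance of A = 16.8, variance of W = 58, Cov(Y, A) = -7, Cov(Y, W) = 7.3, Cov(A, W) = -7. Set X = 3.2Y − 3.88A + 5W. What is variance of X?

variance of X = 2434.16192

variance of X = a²·variance of Y + b²·variance of A + c²·variance of W + 2ab·Cov(Y, A) + 2ac·Cov(Y, W) + 2bc·Cov(A, W), with a = 3.2, b = -3.88, c = 5.
= 52.224 + 252.91392 + 1450 + 173.824 + 233.6 + 271.6
= 2434.16192.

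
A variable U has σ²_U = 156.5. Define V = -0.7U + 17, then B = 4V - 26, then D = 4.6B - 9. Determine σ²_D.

σ²_V = (-0.7)²·156.5 = 76.685.
σ²_B = 4²·76.685 = 1226.96.
σ²_D = 4.6²·1226.96 = 25962.4736.

σ²_D = 25962.4736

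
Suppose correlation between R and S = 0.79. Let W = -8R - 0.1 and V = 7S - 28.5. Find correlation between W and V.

Linear rescalings preserve |correlation|; the slopes -8 and 7 have opposite signs, so the correlation flips sign: correlation between W and V = −correlation between R and S = -0.79.

correlation between W and V = -0.79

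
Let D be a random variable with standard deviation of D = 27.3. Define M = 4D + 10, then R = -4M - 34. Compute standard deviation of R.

standard deviation of R = 436.8

standard deviation of M = |4|·27.3 = 109.2.
standard deviation of R = |-4|·109.2 = 436.8.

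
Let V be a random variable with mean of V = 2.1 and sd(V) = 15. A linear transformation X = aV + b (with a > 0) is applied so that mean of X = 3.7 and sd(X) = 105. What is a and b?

a = 7, b = -11

sd(X) = a·sd(V) (a > 0), so a = 105/15 = 7.
mean of X = a·mean of V + b, so b = 3.7 − 7·2.1 = -11.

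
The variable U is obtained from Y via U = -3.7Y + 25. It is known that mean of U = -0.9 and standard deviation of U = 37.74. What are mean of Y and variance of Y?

mean of Y = 7, variance of Y = 104.04

From U = -3.7Y + 25: mean of U = a·mean of Y + b, so mean of Y = (mean of U − b)/a = (-0.9 − 25)/(-3.7) = 7.
variance of U = 37.74² = 1424.3076.
variance of U = a²·variance of Y, so variance of Y = 1424.3076/(-3.7)² = 104.04.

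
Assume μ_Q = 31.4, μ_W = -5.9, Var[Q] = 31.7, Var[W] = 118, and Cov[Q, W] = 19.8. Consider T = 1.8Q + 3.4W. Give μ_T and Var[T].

μ_T = 36.46, Var[T] = 1709.14

μ_T = 1.8·μ_Q + 3.4·μ_W = 1.8·31.4 + 3.4·(-5.9) = 36.46.
Var[T] = a²·Var[Q] + b²·Var[W] + 2ab·Cov[Q, W] with a = 1.8, b = 3.4.
= 1.8²·31.7 + 3.4²·118 + 2·1.8·3.4·19.8
= 102.708 + 1364.08 + 242.352 = 1709.14.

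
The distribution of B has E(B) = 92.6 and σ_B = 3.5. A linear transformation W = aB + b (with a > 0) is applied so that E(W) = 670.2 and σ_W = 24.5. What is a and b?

σ_W = a·σ_B (a > 0), so a = 24.5/3.5 = 7.
E(W) = a·E(B) + b, so b = 670.2 − 7·92.6 = 22.

a = 7, b = 22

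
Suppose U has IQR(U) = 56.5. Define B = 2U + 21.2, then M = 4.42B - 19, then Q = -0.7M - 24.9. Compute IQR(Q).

IQR(Q) = 349.622

IQR(B) = |2|·56.5 = 113.
IQR(M) = |4.42|·113 = 499.46.
IQR(Q) = |-0.7|·499.46 = 349.622.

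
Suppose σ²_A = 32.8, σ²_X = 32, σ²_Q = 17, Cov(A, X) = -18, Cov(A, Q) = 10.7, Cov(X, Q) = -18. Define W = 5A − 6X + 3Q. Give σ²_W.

σ²_W = a²·σ²_A + b²·σ²_X + c²·σ²_Q + 2ab·Cov(A, X) + 2ac·Cov(A, Q) + 2bc·Cov(X, Q), with a = 5, b = -6, c = 3.
= 820 + 1152 + 153 + 1080 + 321 + 648
= 4174.

σ²_W = 4174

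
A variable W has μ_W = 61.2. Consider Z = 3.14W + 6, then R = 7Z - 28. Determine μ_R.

μ_Z = 3.14·61.2 + 6 = 198.168.
μ_R = 7·198.168 + (-28) = 1359.176.

μ_R = 1359.176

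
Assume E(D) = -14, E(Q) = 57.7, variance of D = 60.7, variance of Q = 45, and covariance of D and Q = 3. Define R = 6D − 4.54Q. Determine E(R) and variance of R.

E(R) = 6·E(D) + (-4.54)·E(Q) = 6·(-14) + (-4.54)·57.7 = -345.958.
variance of R = a²·variance of D + b²·variance of Q + 2ab·covariance of D and Q with a = 6, b = -4.54.
= 6²·60.7 + (-4.54)²·45 + 2·6·(-4.54)·3
= 2185.2 + 927.522 + (-163.44) = 2949.282.

E(R) = -345.958, variance of R = 2949.282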